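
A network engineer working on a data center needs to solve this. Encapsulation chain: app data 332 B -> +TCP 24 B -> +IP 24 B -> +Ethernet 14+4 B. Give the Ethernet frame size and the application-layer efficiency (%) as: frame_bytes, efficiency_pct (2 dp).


TCP segment = 332 + 24 = 356 B
IP packet = 356 + 24 = 380 B
Ethernet frame = 380 + 14 + 4 = 398 B
Efficiency = app / frame = 332 / 398 = 0.834171 = 83.4171% -> 83.42% (2 dp)

398, 83.42


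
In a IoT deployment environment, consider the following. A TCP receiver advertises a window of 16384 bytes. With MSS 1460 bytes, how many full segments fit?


Given: RWND = 16384 bytes, MSS = 1460 bytes
Full segments = floor(RWND / MSS)
Full segments = floor(16384 / 1460)
Full segments = floor(11.2219) = 11

11


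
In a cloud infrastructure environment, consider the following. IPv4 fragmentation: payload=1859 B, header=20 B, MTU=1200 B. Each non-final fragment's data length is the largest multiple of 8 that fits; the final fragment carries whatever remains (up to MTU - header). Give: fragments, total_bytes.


Max data per non-final fragment = floor((MTU - header)/8)*8 = floor((1200 - 20)/8)*8 = floor(1180/8)*8 = 1176 B
Final fragment needs no 8-byte alignment: it can carry up to MTU - header = 1180 B
Non-final fragments needed = ceil((payload - 1180) / 1176) = ceil(679/1176) = ceil(0.5774) = 1
Number of fragments = 1 + 1 = 2
Fragment sizes (data): 1 * 1176 B + 683 B (last, 683 <= 1180 OK)
Total bytes sent = payload + n_frags * header = 1859 + 2*20 = 1859 + 40 = 1899 B

2, 1899


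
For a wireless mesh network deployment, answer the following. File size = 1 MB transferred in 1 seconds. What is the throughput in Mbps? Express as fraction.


Given: file = 1 MB, time = 1 s
File in Mb = 1 * 8 = 8 Mb
Throughput = 8 / 1 Mbps
Throughput = 8 Mbps

8


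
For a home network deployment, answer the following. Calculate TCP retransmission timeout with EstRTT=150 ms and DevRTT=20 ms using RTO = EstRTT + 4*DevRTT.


Given: EstRTT = 150 ms, DevRTT = 20 ms
Timeout = EstRTT + 4 * DevRTT
4 * DevRTT = 4 * 20 = 80
Timeout = 150 + 80 = 230 ms

230


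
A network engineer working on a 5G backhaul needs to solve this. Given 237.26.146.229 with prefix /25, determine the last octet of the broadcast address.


Given: IP = 237.26.146.229, prefix = /25
Host bits = 32 - 25 = 7
Network last octet = 229 AND mask = 128
Host part size = 2^7 - 1 = 127
Broadcast last octet = 128 OR 127 = 255

255


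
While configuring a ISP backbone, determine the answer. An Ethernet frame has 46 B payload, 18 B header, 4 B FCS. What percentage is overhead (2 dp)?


Given: payload = 46 B, header = 18 B, trailer = 4 B
Overhead bytes = header + trailer = 18 + 4 = 22
Total frame = payload + overhead = 46 + 22 = 68
Overhead % = 22 / 68 * 100 = 32.3529% -> 32.35% (2 dp)

32.35


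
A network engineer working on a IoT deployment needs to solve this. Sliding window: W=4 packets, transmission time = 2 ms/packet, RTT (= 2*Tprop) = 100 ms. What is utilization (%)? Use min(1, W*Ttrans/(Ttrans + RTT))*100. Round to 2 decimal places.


Given: W = 4, Ttrans = 2 ms, RTT = 100 ms (= 2 * Tprop, Tprop = 50 ms)
Cycle time = Ttrans + RTT = 2 + 100 = 102 ms (first packet sent until its ACK returns)
W * Ttrans = 4 * 2 = 8 ms of sending per cycle
W * Ttrans / (Ttrans + RTT) = 8 / 102 = 0.078431
U = min(1, 0.078431) = 0.078431
U% = 7.84%

7.84


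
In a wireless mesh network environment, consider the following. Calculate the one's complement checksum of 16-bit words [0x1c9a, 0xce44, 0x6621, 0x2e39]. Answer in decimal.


Given words: [0x1c9a, 0xce44, 0x6621, 0x2e39]
Step 1: Sum all words
Raw sum = 7322 + 52804 + 26145 + 11833 = 98104
Step 2: Fold carry: (32568 + 1) = 32569
One's complement = ~32569 & 0xFFFF = 32966

32966


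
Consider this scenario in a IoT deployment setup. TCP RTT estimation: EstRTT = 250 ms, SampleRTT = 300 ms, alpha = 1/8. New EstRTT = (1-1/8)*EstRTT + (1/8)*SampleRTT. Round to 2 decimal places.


Given: EstRTT = 250 ms, SampleRTT = 300 ms, alpha = 1/8
New EstRTT = (1 - alpha) * EstRTT + alpha * SampleRTT
(7/8) * 250 = 218.75
(1/8) * 300 = 37.5
New EstRTT = 218.75 + 37.5 = 256.25 ms -> 256.25 ms (2 dp)

256.25


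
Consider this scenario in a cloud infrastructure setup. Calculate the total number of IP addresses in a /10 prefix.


Given: CIDR prefix /10
Host bits = 32 - 10 = 22
Total addresses = 2^22 = 4194304

4194304


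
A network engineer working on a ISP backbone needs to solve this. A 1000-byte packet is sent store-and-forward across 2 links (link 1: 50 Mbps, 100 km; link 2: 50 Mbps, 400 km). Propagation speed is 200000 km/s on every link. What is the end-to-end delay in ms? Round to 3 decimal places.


Packet = 1000 bytes = 8000 bits. Store-and-forward: sum (t_trans + t_prop) per link.
Link 1: t_trans = 8000/(50*10^6) s = 0.1600 ms; t_prop = 100/200000 s = 0.5000 ms; subtotal = 0.6600 ms
Link 2: t_trans = 8000/(50*10^6) s = 0.1600 ms; t_prop = 400/200000 s = 2.0000 ms; subtotal = 2.1600 ms
End-to-end = 0.6600 + 2.1600 = 2.8200 ms -> 2.820 ms (3 dp)

2.820


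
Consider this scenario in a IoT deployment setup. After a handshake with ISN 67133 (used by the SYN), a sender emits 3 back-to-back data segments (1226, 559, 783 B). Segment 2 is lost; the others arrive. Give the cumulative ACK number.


SYN uses sequence number 67133; first data byte = ISN + 1 = 67134.
Segment 1: SEQ = 67134, len = 1226 B, covers [67134, 68359]
Segment 2: SEQ = 68360, len = 559 B, covers [68360, 68918] [LOST]
Segment 3: SEQ = 68919, len = 783 B, covers [68919, 69701]
In-order data received: bytes [67134, 68359] (segments 1..1).
Segment 2 missing -> gap begins at byte 68360; later segments buffered out of order.
Cumulative ACK = next expected in-order byte = 67134 + 1226 = 68360

68360


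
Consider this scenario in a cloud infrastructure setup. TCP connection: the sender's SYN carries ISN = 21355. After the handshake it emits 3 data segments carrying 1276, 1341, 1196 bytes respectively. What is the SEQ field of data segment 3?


The SYN occupies sequence number ISN = 21355, so the first data byte is ISN + 1 = 21356.
SEQ of data segment i = (ISN + 1) + sum of payload sizes of segments 1..i-1.
Segment 1: SEQ = 21356, payload = 1276 bytes
Segment 2: SEQ = 22632, payload = 1341 bytes
Segment 3: SEQ = 23973, payload = 1196 bytes
SEQ of segment 3 = 21356 + 1276 + 1341 = 23973

23973


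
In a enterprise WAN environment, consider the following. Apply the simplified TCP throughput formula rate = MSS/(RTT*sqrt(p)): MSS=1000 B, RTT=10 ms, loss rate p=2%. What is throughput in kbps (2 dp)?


Given: MSS = 1000 bytes, RTT = 10 ms, loss = 2%
RTT in seconds = 10 / 1000 = 0.01
Loss rate = 2% = 0.02
sqrt(loss) = sqrt(0.02) = 0.141421356237
Throughput (bytes/s) = 1000 / (0.01 * 0.141421356237) = 707106.7812
Throughput (kbps) = 707106.7812 * 8 / 1000 = 5656.854249 -> 5656.85 kbps (2 dp)

5656.85


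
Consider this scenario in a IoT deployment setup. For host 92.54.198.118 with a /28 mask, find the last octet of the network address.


Given: IP = 92.54.198.118, prefix = /28
Subnet mask = 255.255.255.240
Last octet of IP: 118
Last octet of mask: 240
Network last octet = 118 AND 240 = 112

112


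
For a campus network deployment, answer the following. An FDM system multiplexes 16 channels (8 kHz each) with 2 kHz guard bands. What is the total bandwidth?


Given: 16 channels, 8 kHz each, guard = 2 kHz
Channel bandwidth = 16 * 8 = 128 kHz
Guard bands = 15 gaps * 2 kHz = 30 kHz
Total = 128 + 30 = 158 kHz

158


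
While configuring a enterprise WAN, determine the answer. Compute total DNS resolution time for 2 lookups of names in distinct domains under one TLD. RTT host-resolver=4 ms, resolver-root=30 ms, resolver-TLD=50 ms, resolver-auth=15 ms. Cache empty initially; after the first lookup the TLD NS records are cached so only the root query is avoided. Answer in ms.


Lookup 1 (cold cache): local + root + TLD + auth = 4 + 30 + 50 + 15 = 99 ms
Lookups 2..2 (TLD NS cached -> skip root; new domain -> still ask TLD and auth): local + TLD + auth = 4 + 50 + 15 = 69 ms each
Remaining 1 lookups: 1 * 69 = 69 ms
Total = 99 + 69 = 168 ms

168


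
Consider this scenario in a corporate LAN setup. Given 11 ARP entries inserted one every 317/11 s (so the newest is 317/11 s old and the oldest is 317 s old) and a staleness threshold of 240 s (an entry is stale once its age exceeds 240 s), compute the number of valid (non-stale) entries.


Ages are k * 317/11 s for k = 1..11 (spacing = 28.8182 s).
Entry k is valid iff k * 317/11 <= 240 iff k <= 11 * 240 / 317 = 8.3281
n_valid = floor(8.3281) = 8
(n_stale = 11 - 8 = 3)

8


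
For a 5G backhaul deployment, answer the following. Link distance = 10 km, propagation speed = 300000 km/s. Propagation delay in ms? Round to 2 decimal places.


Given: distance = 10 km, speed = 300000 km/s
Delay = distance / speed = 10 / 300000 seconds
Delay in ms = 10 * 1000 / 300000
Delay = 0.0333 ms
Rounded to 2 dp = 0.03 ms

0.03


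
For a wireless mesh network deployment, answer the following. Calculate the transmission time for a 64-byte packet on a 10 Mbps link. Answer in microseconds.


Given: packet = 64 bytes, bandwidth = 10 Mbps
Packet in bits = 64 * 8 = 512 bits
Bandwidth = 10 * 10^6 = 10000000 bps
Time = 512 / 10000000 seconds
Time in us = 512 * 10^6 / 10000000 = 51.2

51.2


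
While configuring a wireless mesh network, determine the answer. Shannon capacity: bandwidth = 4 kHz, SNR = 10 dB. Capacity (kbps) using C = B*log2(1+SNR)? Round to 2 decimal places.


Given: B = 4 kHz, SNR = 10 dB
SNR linear = 10^(10/10) = 10
1 + SNR = 11
log2(11) = 3.4594316186
C = 4 * 1000 * 3.4594316186 = 13837.7265 bps
C = 13.837726 kbps -> 13.84 kbps (2 dp)

13.84


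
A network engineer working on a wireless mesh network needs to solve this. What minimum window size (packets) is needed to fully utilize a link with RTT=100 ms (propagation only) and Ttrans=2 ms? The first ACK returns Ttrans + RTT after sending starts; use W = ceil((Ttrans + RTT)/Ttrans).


Given: Ttrans = 2 ms, RTT = 100 ms (= 2 * Tprop, Tprop = 50 ms)
Time until first ACK returns = Ttrans + RTT = 2 + 100 = 102 ms
Need W * Ttrans >= Ttrans + RTT  ->  W >= (Ttrans + RTT) / Ttrans
(Ttrans + RTT) / Ttrans = 102 / 2 = 51
W_min = ceil(51) = 51

51


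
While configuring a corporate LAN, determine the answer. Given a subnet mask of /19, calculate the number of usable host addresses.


Given: subnet mask /19
Host bits = 32 - 19 = 13
Total addresses = 2^13 = 8192
Usable hosts = 8192 - 2 (network + broadcast) = 8190

8190


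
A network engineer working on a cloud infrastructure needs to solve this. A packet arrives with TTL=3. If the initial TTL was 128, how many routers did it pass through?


Given: initial TTL = 128, received TTL = 3
Hops = initial TTL - received TTL
Hops = 128 - 3 = 125

125


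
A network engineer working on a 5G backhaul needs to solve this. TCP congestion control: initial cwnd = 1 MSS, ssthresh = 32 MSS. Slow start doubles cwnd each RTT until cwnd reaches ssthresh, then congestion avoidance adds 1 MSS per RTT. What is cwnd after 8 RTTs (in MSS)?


RTT 0: cwnd = 1 MSS (initial)
RTT 1: cwnd = 2 MSS (slow start, doubled)
RTT 2: cwnd = 4 MSS (slow start, doubled)
RTT 3: cwnd = 8 MSS (slow start, doubled)
RTT 4: cwnd = 16 MSS (slow start, doubled)
RTT 5: cwnd = 32 MSS (slow start, doubled)
RTT 6: cwnd = 33 MSS (congestion avoidance, +1)
RTT 7: cwnd = 34 MSS (congestion avoidance, +1)
RTT 8: cwnd = 35 MSS (congestion avoidance, +1)

35


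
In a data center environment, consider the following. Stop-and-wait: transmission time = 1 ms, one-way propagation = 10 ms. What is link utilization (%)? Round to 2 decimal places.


Given: Ttrans = 1 ms, Tprop = 10 ms
RTT = 2 * Tprop = 2 * 10 = 20 ms
U = Ttrans / (Ttrans + RTT)
U = 1 / (1 + 20)
U = 1 / 21 = 0.047619
U% = 4.76%

4.76


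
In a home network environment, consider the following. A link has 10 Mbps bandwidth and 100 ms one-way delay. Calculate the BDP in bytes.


Given: bandwidth = 10 Mbps, delay = 100 ms
BDP in bits = 10 * 10^6 * 100 / 1000
BDP in bits = 1000000
BDP in bytes = 1000000 / 8 = 125000

125000


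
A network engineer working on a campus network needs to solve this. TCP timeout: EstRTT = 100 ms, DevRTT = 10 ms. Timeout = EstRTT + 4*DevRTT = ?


Given: EstRTT = 100 ms, DevRTT = 10 ms
Timeout = EstRTT + 4 * DevRTT
4 * DevRTT = 4 * 10 = 40
Timeout = 100 + 40 = 140 ms

140


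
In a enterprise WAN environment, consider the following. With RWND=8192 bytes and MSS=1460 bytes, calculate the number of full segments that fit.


Given: RWND = 8192 bytes, MSS = 1460 bytes
Full segments = floor(RWND / MSS)
Full segments = floor(8192 / 1460)
Full segments = floor(5.611) = 5

5


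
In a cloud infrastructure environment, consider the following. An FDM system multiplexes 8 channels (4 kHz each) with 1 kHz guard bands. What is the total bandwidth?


Given: 8 channels, 4 kHz each, guard = 1 kHz
Channel bandwidth = 8 * 4 = 32 kHz
Guard bands = 7 gaps * 1 kHz = 7 kHz
Total = 32 + 7 = 39 kHz

39


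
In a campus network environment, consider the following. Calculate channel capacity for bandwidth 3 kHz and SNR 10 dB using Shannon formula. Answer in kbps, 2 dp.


Given: B = 3 kHz, SNR = 10 dB
SNR linear = 10^(10/10) = 10
1 + SNR = 11
log2(11) = 3.4594316186
C = 3 * 1000 * 3.4594316186 = 10378.2949 bps
C = 10.378295 kbps -> 10.38 kbps (2 dp)

10.38


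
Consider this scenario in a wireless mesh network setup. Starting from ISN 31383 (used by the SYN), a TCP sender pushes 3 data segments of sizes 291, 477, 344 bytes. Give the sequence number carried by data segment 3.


The SYN occupies sequence number ISN = 31383, so the first data byte is ISN + 1 = 31384.
SEQ of data segment i = (ISN + 1) + sum of payload sizes of segments 1..i-1.
Segment 1: SEQ = 31384, payload = 291 bytes
Segment 2: SEQ = 31675, payload = 477 bytes
Segment 3: SEQ = 32152, payload = 344 bytes
SEQ of segment 3 = 31384 + 291 + 477 = 32152

32152


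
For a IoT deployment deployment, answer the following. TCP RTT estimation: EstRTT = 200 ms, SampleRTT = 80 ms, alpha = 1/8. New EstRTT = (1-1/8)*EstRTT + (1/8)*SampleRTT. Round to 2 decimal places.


Given: EstRTT = 200 ms, SampleRTT = 80 ms, alpha = 1/8
New EstRTT = (1 - alpha) * EstRTT + alpha * SampleRTT
(7/8) * 200 = 175
(1/8) * 80 = 10
New EstRTT = 175 + 10 = 185 ms -> 185.00 ms (2 dp)

185.00


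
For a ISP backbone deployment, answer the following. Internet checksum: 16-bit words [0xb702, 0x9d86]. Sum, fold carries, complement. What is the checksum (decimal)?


Given words: [0xb702, 0x9d86]
Step 1: Sum all words
Raw sum = 46850 + 40326 = 87176
Step 2: Fold carry: (21640 + 1) = 21641
One's complement = ~21641 & 0xFFFF = 43894

43894


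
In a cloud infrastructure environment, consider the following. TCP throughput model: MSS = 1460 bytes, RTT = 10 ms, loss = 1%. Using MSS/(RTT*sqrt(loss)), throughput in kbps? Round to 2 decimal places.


Given: MSS = 1460 bytes, RTT = 10 ms, loss = 1%
RTT in seconds = 10 / 1000 = 0.01
Loss rate = 1% = 0.01
sqrt(loss) = sqrt(0.01) = 0.1
Throughput (bytes/s) = 1460 / (0.01 * 0.1) = 1460000.0000
Throughput (kbps) = 1460000.0000 * 8 / 1000 = 11680.000000 -> 11680.00 kbps (2 dp)

11680.00


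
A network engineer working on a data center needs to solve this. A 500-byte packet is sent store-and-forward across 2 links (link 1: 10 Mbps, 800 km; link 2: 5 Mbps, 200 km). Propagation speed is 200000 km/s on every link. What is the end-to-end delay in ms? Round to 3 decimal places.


Packet = 500 bytes = 4000 bits. Store-and-forward: sum (t_trans + t_prop) per link.
Link 1: t_trans = 4000/(10*10^6) s = 0.4000 ms; t_prop = 800/200000 s = 4.0000 ms; subtotal = 4.4000 ms
Link 2: t_trans = 4000/(5*10^6) s = 0.8000 ms; t_prop = 200/200000 s = 1.0000 ms; subtotal = 1.8000 ms
End-to-end = 4.4000 + 1.8000 = 6.2000 ms -> 6.200 ms (3 dp)

6.200


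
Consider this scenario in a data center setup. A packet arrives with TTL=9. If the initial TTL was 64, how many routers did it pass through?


Given: initial TTL = 64, received TTL = 9
Hops = initial TTL - received TTL
Hops = 64 - 9 = 55

55


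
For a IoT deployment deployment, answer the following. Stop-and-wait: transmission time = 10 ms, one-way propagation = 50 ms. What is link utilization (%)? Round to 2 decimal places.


Given: Ttrans = 10 ms, Tprop = 50 ms
RTT = 2 * Tprop = 2 * 50 = 100 ms
U = Ttrans / (Ttrans + RTT)
U = 10 / (10 + 100)
U = 10 / 110 = 0.090909
U% = 9.09%

9.09


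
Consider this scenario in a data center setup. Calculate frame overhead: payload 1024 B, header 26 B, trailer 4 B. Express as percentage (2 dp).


Given: payload = 1024 B, header = 26 B, trailer = 4 B
Overhead bytes = header + trailer = 26 + 4 = 30
Total frame = payload + overhead = 1024 + 30 = 1054
Overhead % = 30 / 1054 * 100 = 2.8463% -> 2.85% (2 dp)

2.85


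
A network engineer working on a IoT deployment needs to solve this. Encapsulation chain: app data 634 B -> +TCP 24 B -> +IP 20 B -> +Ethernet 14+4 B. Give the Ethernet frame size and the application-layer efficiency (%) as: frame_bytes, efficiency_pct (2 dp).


TCP segment = 634 + 24 = 658 B
IP packet = 658 + 20 = 678 B
Ethernet frame = 678 + 14 + 4 = 696 B
Efficiency = app / frame = 634 / 696 = 0.910920 = 91.0920% -> 91.09% (2 dp)

696, 91.09


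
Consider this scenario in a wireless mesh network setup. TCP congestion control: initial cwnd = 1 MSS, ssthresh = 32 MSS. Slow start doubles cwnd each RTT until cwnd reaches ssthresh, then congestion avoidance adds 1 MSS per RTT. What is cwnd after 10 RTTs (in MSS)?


RTT 0: cwnd = 1 MSS (initial)
RTT 1: cwnd = 2 MSS (slow start, doubled)
RTT 2: cwnd = 4 MSS (slow start, doubled)
RTT 3: cwnd = 8 MSS (slow start, doubled)
RTT 4: cwnd = 16 MSS (slow start, doubled)
RTT 5: cwnd = 32 MSS (slow start, doubled)
RTT 6: cwnd = 33 MSS (congestion avoidance, +1)
RTT 7: cwnd = 34 MSS (congestion avoidance, +1)
RTT 8: cwnd = 35 MSS (congestion avoidance, +1)
RTT 9: cwnd = 36 MSS (congestion avoidance, +1)
RTT 10: cwnd = 37 MSS (congestion avoidance, +1)

37


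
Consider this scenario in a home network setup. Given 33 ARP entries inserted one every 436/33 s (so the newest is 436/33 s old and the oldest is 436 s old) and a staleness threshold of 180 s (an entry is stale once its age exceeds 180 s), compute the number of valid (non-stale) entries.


Ages are k * 436/33 s for k = 1..33 (spacing = 13.2121 s).
Entry k is valid iff k * 436/33 <= 180 iff k <= 33 * 180 / 436 = 13.6239
n_valid = floor(13.6239) = 13
(n_stale = 33 - 13 = 20)

13


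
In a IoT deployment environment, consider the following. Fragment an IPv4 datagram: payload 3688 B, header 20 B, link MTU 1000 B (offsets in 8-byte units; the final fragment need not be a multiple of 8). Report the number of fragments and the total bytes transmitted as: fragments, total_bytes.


Max data per non-final fragment = floor((MTU - header)/8)*8 = floor((1000 - 20)/8)*8 = floor(980/8)*8 = 976 B
Final fragment needs no 8-byte alignment: it can carry up to MTU - header = 980 B
Non-final fragments needed = ceil((payload - 980) / 976) = ceil(2708/976) = ceil(2.7746) = 3
Number of fragments = 3 + 1 = 4
Fragment sizes (data): 3 * 976 B + 760 B (last, 760 <= 980 OK)
Total bytes sent = payload + n_frags * header = 3688 + 4*20 = 3688 + 80 = 3768 B

4, 3768


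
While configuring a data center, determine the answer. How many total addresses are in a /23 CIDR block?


Given: CIDR prefix /23
Host bits = 32 - 23 = 9
Total addresses = 2^9 = 512

512


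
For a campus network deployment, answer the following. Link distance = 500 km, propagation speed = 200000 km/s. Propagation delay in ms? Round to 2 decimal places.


Given: distance = 500 km, speed = 200000 km/s
Delay = distance / speed = 500 / 200000 seconds
Delay in ms = 500 * 1000 / 200000
Delay = 2.5000 ms
Rounded to 2 dp = 2.50 ms

2.50


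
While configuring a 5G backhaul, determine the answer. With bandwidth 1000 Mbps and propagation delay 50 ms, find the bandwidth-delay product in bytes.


Given: bandwidth = 1000 Mbps, delay = 50 ms
BDP in bits = 1000 * 10^6 * 50 / 1000
BDP in bits = 50000000
BDP in bytes = 50000000 / 8 = 6250000

6250000


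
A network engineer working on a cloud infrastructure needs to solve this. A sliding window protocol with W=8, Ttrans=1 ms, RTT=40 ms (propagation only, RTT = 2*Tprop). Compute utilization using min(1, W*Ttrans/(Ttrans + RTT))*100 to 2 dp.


Given: W = 8, Ttrans = 1 ms, RTT = 40 ms (= 2 * Tprop, Tprop = 20 ms)
Cycle time = Ttrans + RTT = 1 + 40 = 41 ms (first packet sent until its ACK returns)
W * Ttrans = 8 * 1 = 8 ms of sending per cycle
W * Ttrans / (Ttrans + RTT) = 8 / 41 = 0.195122
U = min(1, 0.195122) = 0.195122
U% = 19.51%

19.51


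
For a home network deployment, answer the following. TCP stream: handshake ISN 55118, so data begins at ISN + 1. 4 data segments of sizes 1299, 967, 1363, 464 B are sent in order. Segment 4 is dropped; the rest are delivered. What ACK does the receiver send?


SYN uses sequence number 55118; first data byte = ISN + 1 = 55119.
Segment 1: SEQ = 55119, len = 1299 B, covers [55119, 56417]
Segment 2: SEQ = 56418, len = 967 B, covers [56418, 57384]
Segment 3: SEQ = 57385, len = 1363 B, covers [57385, 58747]
Segment 4: SEQ = 58748, len = 464 B, covers [58748, 59211] [LOST]
In-order data received: bytes [55119, 58747] (segments 1..3).
Segment 4 missing -> gap begins at byte 58748.
Cumulative ACK = next expected in-order byte = 55119 + 1299 + 967 + 1363 = 58748

58748


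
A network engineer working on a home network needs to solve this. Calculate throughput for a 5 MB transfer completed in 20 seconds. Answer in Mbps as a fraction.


Given: file = 5 MB, time = 20 s
File in Mb = 5 * 8 = 40 Mb
Throughput = 40 / 20 Mbps
Throughput = 2 Mbps

2


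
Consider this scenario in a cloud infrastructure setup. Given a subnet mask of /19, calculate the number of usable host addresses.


Given: subnet mask /19
Host bits = 32 - 19 = 13
Total addresses = 2^13 = 8192
Usable hosts = 8192 - 2 (network + broadcast) = 8190

8190


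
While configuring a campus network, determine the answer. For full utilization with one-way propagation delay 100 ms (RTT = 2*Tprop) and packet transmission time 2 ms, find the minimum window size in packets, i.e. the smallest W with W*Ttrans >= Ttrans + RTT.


Given: Ttrans = 2 ms, RTT = 200 ms (= 2 * Tprop, Tprop = 100 ms)
Time until first ACK returns = Ttrans + RTT = 2 + 200 = 202 ms
Need W * Ttrans >= Ttrans + RTT  ->  W >= (Ttrans + RTT) / Ttrans
(Ttrans + RTT) / Ttrans = 202 / 2 = 101
W_min = ceil(101) = 101

101


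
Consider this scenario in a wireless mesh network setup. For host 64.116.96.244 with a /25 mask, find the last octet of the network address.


Given: IP = 64.116.96.244, prefix = /25
Subnet mask = 255.255.255.128
Last octet of IP: 244
Last octet of mask: 128
Network last octet = 244 AND 128 = 128

128


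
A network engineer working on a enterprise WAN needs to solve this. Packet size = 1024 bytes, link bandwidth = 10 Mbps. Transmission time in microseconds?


Given: packet = 1024 bytes, bandwidth = 10 Mbps
Packet in bits = 1024 * 8 = 8192 bits
Bandwidth = 10 * 10^6 = 10000000 bps
Time = 8192 / 10000000 seconds
Time in us = 8192 * 10^6 / 10000000 = 819.2

819.2


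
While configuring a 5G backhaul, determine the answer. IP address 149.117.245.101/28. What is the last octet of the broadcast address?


Given: IP = 149.117.245.101, prefix = /28
Host bits = 32 - 28 = 4
Network last octet = 101 AND mask = 96
Host part size = 2^4 - 1 = 15
Broadcast last octet = 96 OR 15 = 111

111


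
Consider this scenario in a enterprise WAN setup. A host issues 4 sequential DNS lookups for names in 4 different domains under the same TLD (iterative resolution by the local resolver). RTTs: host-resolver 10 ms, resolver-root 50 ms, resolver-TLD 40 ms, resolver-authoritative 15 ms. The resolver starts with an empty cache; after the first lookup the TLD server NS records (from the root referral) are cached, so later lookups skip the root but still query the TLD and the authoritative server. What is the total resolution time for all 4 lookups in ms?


Lookup 1 (cold cache): local + root + TLD + auth = 10 + 50 + 40 + 15 = 115 ms
Lookups 2..4 (TLD NS cached -> skip root; new domain -> still ask TLD and auth): local + TLD + auth = 10 + 40 + 15 = 65 ms each
Remaining 3 lookups: 3 * 65 = 195 ms
Total = 115 + 195 = 310 ms

310


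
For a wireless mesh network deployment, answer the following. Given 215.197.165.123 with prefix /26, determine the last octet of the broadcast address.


Given: IP = 215.197.165.123, prefix = /26
Host bits = 32 - 26 = 6
Network last octet = 123 AND mask = 64
Host part size = 2^6 - 1 = 63
Broadcast last octet = 64 OR 63 = 127

127


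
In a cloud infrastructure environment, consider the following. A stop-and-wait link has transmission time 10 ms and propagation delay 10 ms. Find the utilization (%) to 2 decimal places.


Given: Ttrans = 10 ms, Tprop = 10 ms
RTT = 2 * Tprop = 2 * 10 = 20 ms
U = Ttrans / (Ttrans + RTT)
U = 10 / (10 + 20)
U = 10 / 30 = 0.333333
U% = 33.33%

33.33


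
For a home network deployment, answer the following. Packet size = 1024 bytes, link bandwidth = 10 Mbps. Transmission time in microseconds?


Given: packet = 1024 bytes, bandwidth = 10 Mbps
Packet in bits = 1024 * 8 = 8192 bits
Bandwidth = 10 * 10^6 = 10000000 bps
Time = 8192 / 10000000 seconds
Time in us = 8192 * 10^6 / 10000000 = 819.2

819.2


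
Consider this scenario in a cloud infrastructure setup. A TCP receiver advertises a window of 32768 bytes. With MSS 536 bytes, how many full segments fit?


Given: RWND = 32768 bytes, MSS = 536 bytes
Full segments = floor(RWND / MSS)
Full segments = floor(32768 / 536)
Full segments = floor(61.1343) = 61

61


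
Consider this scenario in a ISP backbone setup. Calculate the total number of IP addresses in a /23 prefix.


Given: CIDR prefix /23
Host bits = 32 - 23 = 9
Total addresses = 2^9 = 512

512


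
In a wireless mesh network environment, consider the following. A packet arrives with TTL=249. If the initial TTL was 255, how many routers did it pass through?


Given: initial TTL = 255, received TTL = 249
Hops = initial TTL - received TTL
Hops = 255 - 249 = 6

6


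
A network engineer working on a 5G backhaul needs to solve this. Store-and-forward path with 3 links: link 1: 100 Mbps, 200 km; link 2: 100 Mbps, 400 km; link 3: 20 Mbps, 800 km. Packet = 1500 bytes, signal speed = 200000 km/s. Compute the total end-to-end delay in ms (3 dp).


Packet = 1500 bytes = 12000 bits. Store-and-forward: sum (t_trans + t_prop) per link.
Link 1: t_trans = 12000/(100*10^6) s = 0.1200 ms; t_prop = 200/200000 s = 1.0000 ms; subtotal = 1.1200 ms
Link 2: t_trans = 12000/(100*10^6) s = 0.1200 ms; t_prop = 400/200000 s = 2.0000 ms; subtotal = 2.1200 ms
Link 3: t_trans = 12000/(20*10^6) s = 0.6000 ms; t_prop = 800/200000 s = 4.0000 ms; subtotal = 4.6000 ms
End-to-end = 1.1200 + 2.1200 + 4.6000 = 7.8400 ms -> 7.840 ms (3 dp)

7.840


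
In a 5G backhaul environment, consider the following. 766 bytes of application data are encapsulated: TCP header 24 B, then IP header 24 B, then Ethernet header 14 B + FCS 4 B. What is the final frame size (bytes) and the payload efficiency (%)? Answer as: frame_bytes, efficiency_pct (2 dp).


TCP segment = 766 + 24 = 790 B
IP packet = 790 + 24 = 814 B
Ethernet frame = 814 + 14 + 4 = 832 B
Efficiency = app / frame = 766 / 832 = 0.920673 = 92.0673% -> 92.07% (2 dp)

832, 92.07


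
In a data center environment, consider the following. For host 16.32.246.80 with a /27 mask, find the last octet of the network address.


Given: IP = 16.32.246.80, prefix = /27
Subnet mask = 255.255.255.224
Last octet of IP: 80
Last octet of mask: 224
Network last octet = 80 AND 224 = 64

64


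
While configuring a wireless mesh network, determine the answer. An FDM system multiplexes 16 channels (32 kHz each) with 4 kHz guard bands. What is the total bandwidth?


Given: 16 channels, 32 kHz each, guard = 4 kHz
Channel bandwidth = 16 * 32 = 512 kHz
Guard bands = 15 gaps * 4 kHz = 60 kHz
Total = 512 + 60 = 572 kHz

572


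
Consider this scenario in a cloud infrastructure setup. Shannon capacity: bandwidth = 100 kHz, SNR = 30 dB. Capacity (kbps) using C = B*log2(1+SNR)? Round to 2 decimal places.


Given: B = 100 kHz, SNR = 30 dB
SNR linear = 10^(30/10) = 1000
1 + SNR = 1001
log2(1001) = 9.9672262588
C = 100 * 1000 * 9.9672262588 = 996722.6259 bps
C = 996.722626 kbps -> 996.72 kbps (2 dp)

996.72


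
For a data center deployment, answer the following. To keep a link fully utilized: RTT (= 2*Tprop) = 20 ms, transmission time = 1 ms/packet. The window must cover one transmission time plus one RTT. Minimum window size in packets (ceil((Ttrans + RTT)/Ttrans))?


Given: Ttrans = 1 ms, RTT = 20 ms (= 2 * Tprop, Tprop = 10 ms)
Time until first ACK returns = Ttrans + RTT = 1 + 20 = 21 ms
Need W * Ttrans >= Ttrans + RTT  ->  W >= (Ttrans + RTT) / Ttrans
(Ttrans + RTT) / Ttrans = 21 / 1 = 21
W_min = ceil(21) = 21

21


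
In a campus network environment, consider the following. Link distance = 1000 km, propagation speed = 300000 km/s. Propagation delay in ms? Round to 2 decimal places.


Given: distance = 1000 km, speed = 300000 km/s
Delay = distance / speed = 1000 / 300000 seconds
Delay in ms = 1000 * 1000 / 300000
Delay = 3.3333 ms
Rounded to 2 dp = 3.33 ms

3.33


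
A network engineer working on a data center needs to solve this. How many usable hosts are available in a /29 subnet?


Given: subnet mask /29
Host bits = 32 - 29 = 3
Total addresses = 2^3 = 8
Usable hosts = 8 - 2 (network + broadcast) = 6

6


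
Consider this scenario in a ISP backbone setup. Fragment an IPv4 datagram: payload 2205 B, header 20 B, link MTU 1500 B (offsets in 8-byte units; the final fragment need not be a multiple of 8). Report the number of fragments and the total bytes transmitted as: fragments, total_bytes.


Max data per non-final fragment = floor((MTU - header)/8)*8 = floor((1500 - 20)/8)*8 = floor(1480/8)*8 = 1480 B
Final fragment needs no 8-byte alignment: it can carry up to MTU - header = 1480 B
Non-final fragments needed = ceil((payload - 1480) / 1480) = ceil(725/1480) = ceil(0.4899) = 1
Number of fragments = 1 + 1 = 2
Fragment sizes (data): 1 * 1480 B + 725 B (last, 725 <= 1480 OK)
Total bytes sent = payload + n_frags * header = 2205 + 2*20 = 2205 + 40 = 2245 B

2, 2245


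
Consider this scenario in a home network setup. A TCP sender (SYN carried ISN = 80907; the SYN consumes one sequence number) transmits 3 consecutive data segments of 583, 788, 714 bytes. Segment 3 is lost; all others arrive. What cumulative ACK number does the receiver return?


SYN uses sequence number 80907; first data byte = ISN + 1 = 80908.
Segment 1: SEQ = 80908, len = 583 B, covers [80908, 81490]
Segment 2: SEQ = 81491, len = 788 B, covers [81491, 82278]
Segment 3: SEQ = 82279, len = 714 B, covers [82279, 82992] [LOST]
In-order data received: bytes [80908, 82278] (segments 1..2).
Segment 3 missing -> gap begins at byte 82279.
Cumulative ACK = next expected in-order byte = 80908 + 583 + 788 = 82279

82279


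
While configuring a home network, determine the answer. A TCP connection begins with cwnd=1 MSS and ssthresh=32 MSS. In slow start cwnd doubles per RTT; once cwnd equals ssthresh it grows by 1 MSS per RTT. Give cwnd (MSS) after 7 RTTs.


RTT 0: cwnd = 1 MSS (initial)
RTT 1: cwnd = 2 MSS (slow start, doubled)
RTT 2: cwnd = 4 MSS (slow start, doubled)
RTT 3: cwnd = 8 MSS (slow start, doubled)
RTT 4: cwnd = 16 MSS (slow start, doubled)
RTT 5: cwnd = 32 MSS (slow start, doubled)
RTT 6: cwnd = 33 MSS (congestion avoidance, +1)
RTT 7: cwnd = 34 MSS (congestion avoidance, +1)

34


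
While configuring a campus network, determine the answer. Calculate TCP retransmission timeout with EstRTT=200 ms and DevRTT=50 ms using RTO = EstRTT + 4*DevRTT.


Given: EstRTT = 200 ms, DevRTT = 50 ms
Timeout = EstRTT + 4 * DevRTT
4 * DevRTT = 4 * 50 = 200
Timeout = 200 + 200 = 400 ms

400


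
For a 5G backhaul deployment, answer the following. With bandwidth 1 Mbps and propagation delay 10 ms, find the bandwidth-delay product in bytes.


Given: bandwidth = 1 Mbps, delay = 10 ms
BDP in bits = 1 * 10^6 * 10 / 1000
BDP in bits = 10000
BDP in bytes = 10000 / 8 = 1250

1250


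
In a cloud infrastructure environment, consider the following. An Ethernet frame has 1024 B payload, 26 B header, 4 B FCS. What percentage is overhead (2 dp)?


Given: payload = 1024 B, header = 26 B, trailer = 4 B
Overhead bytes = header + trailer = 26 + 4 = 30
Total frame = payload + overhead = 1024 + 30 = 1054
Overhead % = 30 / 1054 * 100 = 2.8463% -> 2.85% (2 dp)

2.85


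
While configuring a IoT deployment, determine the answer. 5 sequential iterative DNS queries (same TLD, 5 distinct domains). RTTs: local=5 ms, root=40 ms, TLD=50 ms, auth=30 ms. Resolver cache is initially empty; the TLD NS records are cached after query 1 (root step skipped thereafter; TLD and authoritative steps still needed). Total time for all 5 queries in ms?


Lookup 1 (cold cache): local + root + TLD + auth = 5 + 40 + 50 + 30 = 125 ms
Lookups 2..5 (TLD NS cached -> skip root; new domain -> still ask TLD and auth): local + TLD + auth = 5 + 50 + 30 = 85 ms each
Remaining 4 lookups: 4 * 85 = 340 ms
Total = 125 + 340 = 465 ms

465


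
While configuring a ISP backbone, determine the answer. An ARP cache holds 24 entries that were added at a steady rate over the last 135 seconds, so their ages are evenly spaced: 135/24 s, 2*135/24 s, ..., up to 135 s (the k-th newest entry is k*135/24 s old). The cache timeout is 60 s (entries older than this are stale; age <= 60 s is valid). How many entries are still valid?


Ages are k * 135/24 s for k = 1..24 (spacing = 5.6250 s).
Entry k is valid iff k * 135/24 <= 60 iff k <= 24 * 60 / 135 = 10.6667
n_valid = floor(10.6667) = 10
(n_stale = 24 - 10 = 14)

10


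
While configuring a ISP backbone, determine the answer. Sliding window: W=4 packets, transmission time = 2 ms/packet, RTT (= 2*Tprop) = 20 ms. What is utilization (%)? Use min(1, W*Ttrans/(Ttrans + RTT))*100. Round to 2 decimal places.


Given: W = 4, Ttrans = 2 ms, RTT = 20 ms (= 2 * Tprop, Tprop = 10 ms)
Cycle time = Ttrans + RTT = 2 + 20 = 22 ms (first packet sent until its ACK returns)
W * Ttrans = 4 * 2 = 8 ms of sending per cycle
W * Ttrans / (Ttrans + RTT) = 8 / 22 = 0.363636
U = min(1, 0.363636) = 0.363636
U% = 36.36%

36.36


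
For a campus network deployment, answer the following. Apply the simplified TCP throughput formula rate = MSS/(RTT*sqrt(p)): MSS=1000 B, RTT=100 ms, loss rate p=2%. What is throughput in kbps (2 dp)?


Given: MSS = 1000 bytes, RTT = 100 ms, loss = 2%
RTT in seconds = 100 / 1000 = 0.1
Loss rate = 2% = 0.02
sqrt(loss) = sqrt(0.02) = 0.141421356237
Throughput (bytes/s) = 1000 / (0.1 * 0.141421356237) = 70710.6781
Throughput (kbps) = 70710.6781 * 8 / 1000 = 565.685425 -> 565.69 kbps (2 dp)

565.69


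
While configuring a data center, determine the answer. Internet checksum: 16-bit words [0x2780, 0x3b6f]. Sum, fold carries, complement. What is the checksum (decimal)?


Given words: [0x2780, 0x3b6f]
Step 1: Sum all words
Raw sum = 10112 + 15215 = 25327
One's complement = ~25327 & 0xFFFF = 40208

40208


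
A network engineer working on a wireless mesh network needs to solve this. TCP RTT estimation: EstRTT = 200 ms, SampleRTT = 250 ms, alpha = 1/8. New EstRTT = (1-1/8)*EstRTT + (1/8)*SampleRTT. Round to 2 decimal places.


Given: EstRTT = 200 ms, SampleRTT = 250 ms, alpha = 1/8
New EstRTT = (1 - alpha) * EstRTT + alpha * SampleRTT
(7/8) * 200 = 175
(1/8) * 250 = 31.25
New EstRTT = 175 + 31.25 = 206.25 ms -> 206.25 ms (2 dp)

206.25


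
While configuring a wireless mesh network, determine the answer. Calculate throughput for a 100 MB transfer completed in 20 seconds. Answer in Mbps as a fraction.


Given: file = 100 MB, time = 20 s
File in Mb = 100 * 8 = 800 Mb
Throughput = 800 / 20 Mbps
Throughput = 40 Mbps

40


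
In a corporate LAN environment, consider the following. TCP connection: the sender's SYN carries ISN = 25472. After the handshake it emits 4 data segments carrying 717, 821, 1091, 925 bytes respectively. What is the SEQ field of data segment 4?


The SYN occupies sequence number ISN = 25472, so the first data byte is ISN + 1 = 25473.
SEQ of data segment i = (ISN + 1) + sum of payload sizes of segments 1..i-1.
Segment 1: SEQ = 25473, payload = 717 bytes
Segment 2: SEQ = 26190, payload = 821 bytes
Segment 3: SEQ = 27011, payload = 1091 bytes
Segment 4: SEQ = 28102, payload = 925 bytes
SEQ of segment 4 = 25473 + 717 + 821 + 1091 = 28102

28102


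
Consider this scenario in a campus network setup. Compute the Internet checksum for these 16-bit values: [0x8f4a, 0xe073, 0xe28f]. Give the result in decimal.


Given words: [0x8f4a, 0xe073, 0xe28f]
Step 1: Sum all words
Raw sum = 36682 + 57459 + 57999 = 152140
Step 2: Fold carry: (21068 + 2) = 21070
One's complement = ~21070 & 0xFFFF = 44465

44465


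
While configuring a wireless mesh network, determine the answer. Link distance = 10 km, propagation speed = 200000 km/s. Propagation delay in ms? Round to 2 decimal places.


Given: distance = 10 km, speed = 200000 km/s
Delay = distance / speed = 10 / 200000 seconds
Delay in ms = 10 * 1000 / 200000
Delay = 0.0500 ms
Rounded to 2 dp = 0.05 ms

0.05


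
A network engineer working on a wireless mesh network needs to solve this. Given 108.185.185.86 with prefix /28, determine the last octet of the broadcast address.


Given: IP = 108.185.185.86, prefix = /28
Host bits = 32 - 28 = 4
Network last octet = 86 AND mask = 80
Host part size = 2^4 - 1 = 15
Broadcast last octet = 80 OR 15 = 95

95


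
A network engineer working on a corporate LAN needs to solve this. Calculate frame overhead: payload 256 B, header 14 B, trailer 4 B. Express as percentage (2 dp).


Given: payload = 256 B, header = 14 B, trailer = 4 B
Overhead bytes = header + trailer = 14 + 4 = 18
Total frame = payload + overhead = 256 + 18 = 274
Overhead % = 18 / 274 * 100 = 6.5693% -> 6.57% (2 dp)

6.57


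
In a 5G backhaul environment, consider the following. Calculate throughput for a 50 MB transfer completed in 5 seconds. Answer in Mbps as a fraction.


Given: file = 50 MB, time = 5 s
File in Mb = 50 * 8 = 400 Mb
Throughput = 400 / 5 Mbps
Throughput = 80 Mbps

80


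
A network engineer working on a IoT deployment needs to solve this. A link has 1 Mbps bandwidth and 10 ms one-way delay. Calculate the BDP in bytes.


Given: bandwidth = 1 Mbps, delay = 10 ms
BDP in bits = 1 * 10^6 * 10 / 1000
BDP in bits = 10000
BDP in bytes = 10000 / 8 = 1250

1250


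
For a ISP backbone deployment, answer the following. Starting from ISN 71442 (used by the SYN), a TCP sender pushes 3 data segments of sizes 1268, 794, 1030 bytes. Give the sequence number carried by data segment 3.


The SYN occupies sequence number ISN = 71442, so the first data byte is ISN + 1 = 71443.
SEQ of data segment i = (ISN + 1) + sum of payload sizes of segments 1..i-1.
Segment 1: SEQ = 71443, payload = 1268 bytes
Segment 2: SEQ = 72711, payload = 794 bytes
Segment 3: SEQ = 73505, payload = 1030 bytes
SEQ of segment 3 = 71443 + 1268 + 794 = 73505

73505


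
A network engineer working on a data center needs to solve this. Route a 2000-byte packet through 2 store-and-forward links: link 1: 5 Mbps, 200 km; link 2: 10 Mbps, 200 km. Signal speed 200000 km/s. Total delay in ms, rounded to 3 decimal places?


Packet = 2000 bytes = 16000 bits. Store-and-forward: sum (t_trans + t_prop) per link.
Link 1: t_trans = 16000/(5*10^6) s = 3.2000 ms; t_prop = 200/200000 s = 1.0000 ms; subtotal = 4.2000 ms
Link 2: t_trans = 16000/(10*10^6) s = 1.6000 ms; t_prop = 200/200000 s = 1.0000 ms; subtotal = 2.6000 ms
End-to-end = 4.2000 + 2.6000 = 6.8000 ms -> 6.800 ms (3 dp)

6.800
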